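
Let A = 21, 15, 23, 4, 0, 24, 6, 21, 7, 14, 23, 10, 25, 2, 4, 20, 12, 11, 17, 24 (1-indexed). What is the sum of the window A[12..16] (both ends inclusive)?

61

Elements at indices 12..16: 10, 25, 2, 4, 20
sum(10, 25, 2, 4, 20) = 61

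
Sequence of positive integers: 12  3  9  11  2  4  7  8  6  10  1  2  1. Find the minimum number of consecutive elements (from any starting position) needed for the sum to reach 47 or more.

7

Extend right; whenever the sum reaches 47, record the length and shrink from the left:
add 12: running sum 12 < 47
add 3: running sum 15 < 47
add 9: running sum 24 < 47
add 11: running sum 35 < 47
add 2: running sum 37 < 47
add 4: running sum 41 < 47
end 6: [12, 3, 9, 11, 2, 4, 7] sum 48, len 7
end 7: [12, 3, 9, 11, 2, 4, 7, 8] sum 56, len 8
end 8: [9, 11, 2, 4, 7, 8, 6] sum 47, len 7
end 9: [11, 2, 4, 7, 8, 6, 10] sum 48, len 7
end 10: [11, 2, 4, 7, 8, 6, 10, 1] sum 49, len 8
end 11: [11, 2, 4, 7, 8, 6, 10, 1, 2] sum 51, len 9
end 12: [11, 2, 4, 7, 8, 6, 10, 1, 2, 1] sum 52, len 10
Shortest qualifying length: 7.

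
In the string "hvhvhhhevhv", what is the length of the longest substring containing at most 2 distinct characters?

add h: window [h] (1 distinct), len 1
add v: window [h, v] (2 distinct), len 2
add h: window [h, v, h] (2 distinct), len 3
add v: window [h, v, h, v] (2 distinct), len 4
add h: window [h, v, h, v, h] (2 distinct), len 5
add h: window [h, v, h, v, h, h] (2 distinct), len 6
add h: window [h, v, h, v, h, h, h] (2 distinct), len 7
add e: window [h, h, h, e] (2 distinct), len 4
add v: window [e, v] (2 distinct), len 2
add h: window [v, h] (2 distinct), len 2
add v: window [v, h, v] (2 distinct), len 3
Longest length with ≤2 distinct: 7.

7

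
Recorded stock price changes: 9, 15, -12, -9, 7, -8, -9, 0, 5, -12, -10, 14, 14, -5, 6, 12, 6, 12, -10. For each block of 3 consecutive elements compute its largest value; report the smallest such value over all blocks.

[9, 15, -12] → max 15
[15, -12, -9] → max 15
[-12, -9, 7] → max 7
[-9, 7, -8] → max 7
[7, -8, -9] → max 7
[-8, -9, 0] → max 0
[-9, 0, 5] → max 5
[0, 5, -12] → max 5
[5, -12, -10] → max 5
[-12, -10, 14] → max 14
[-10, 14, 14] → max 14
[14, 14, -5] → max 14
[14, -5, 6] → max 14
[-5, 6, 12] → max 12
[6, 12, 6] → max 12
[12, 6, 12] → max 12
[6, 12, -10] → max 12
Smallest of these is 0.

0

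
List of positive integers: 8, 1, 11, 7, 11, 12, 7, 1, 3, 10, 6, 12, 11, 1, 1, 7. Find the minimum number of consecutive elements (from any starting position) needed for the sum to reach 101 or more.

14

add 8: running sum 8 < 101
add 1: running sum 9 < 101
add 11: running sum 20 < 101
add 7: running sum 27 < 101
add 11: running sum 38 < 101
add 12: running sum 50 < 101
add 7: running sum 57 < 101
add 1: running sum 58 < 101
add 3: running sum 61 < 101
add 10: running sum 71 < 101
add 6: running sum 77 < 101
add 12: running sum 89 < 101
add 11: running sum 100 < 101
end 13: [8, 1, 11, 7, 11, 12, 7, 1, 3, 10, 6, 12, 11, 1] sum 101, len 14
end 14: [8, 1, 11, 7, 11, 12, 7, 1, 3, 10, 6, 12, 11, 1, 1] sum 102, len 15
end 15: [1, 11, 7, 11, 12, 7, 1, 3, 10, 6, 12, 11, 1, 1, 7] sum 101, len 15
Shortest qualifying length: 14.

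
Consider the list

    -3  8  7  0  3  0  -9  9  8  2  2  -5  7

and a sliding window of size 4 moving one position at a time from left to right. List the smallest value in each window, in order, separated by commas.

Sliding a size-4 window across the 13 values:
(-3, 8, 7, 0) → min -3
(8, 7, 0, 3) → min 0
(7, 0, 3, 0) → min 0
(0, 3, 0, -9) → min -9
(3, 0, -9, 9) → min -9
(0, -9, 9, 8) → min -9
(-9, 9, 8, 2) → min -9
(9, 8, 2, 2) → min 2
(8, 2, 2, -5) → min -5
(2, 2, -5, 7) → min -5

-3, 0, 0, -9, -9, -9, -9, 2, -5, -5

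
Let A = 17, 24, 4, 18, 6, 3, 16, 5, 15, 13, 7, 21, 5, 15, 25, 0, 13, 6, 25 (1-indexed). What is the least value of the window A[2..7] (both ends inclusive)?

Elements at indices 2..7: 24, 4, 18, 6, 3, 16
min(24, 4, 18, 6, 3, 16) = 3

3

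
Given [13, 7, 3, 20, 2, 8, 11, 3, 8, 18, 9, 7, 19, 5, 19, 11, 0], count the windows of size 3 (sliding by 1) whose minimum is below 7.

(13, 7, 3) → min 3  < 7 ✓
(7, 3, 20) → min 3  < 7 ✓
(3, 20, 2) → min 2  < 7 ✓
(20, 2, 8) → min 2  < 7 ✓
(2, 8, 11) → min 2  < 7 ✓
(8, 11, 3) → min 3  < 7 ✓
(11, 3, 8) → min 3  < 7 ✓
(3, 8, 18) → min 3  < 7 ✓
(8, 18, 9) → min 8
(18, 9, 7) → min 7
(9, 7, 19) → min 7
(7, 19, 5) → min 5  < 7 ✓
(19, 5, 19) → min 5  < 7 ✓
(5, 19, 11) → min 5  < 7 ✓
(19, 11, 0) → min 0  < 7 ✓
12 windows satisfy the condition.

12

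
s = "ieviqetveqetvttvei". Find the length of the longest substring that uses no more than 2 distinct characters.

5

[i] 1 distinct, len 1
[i, e] 2 distinct, len 2
[e, v] 2 distinct, len 2
[v, i] 2 distinct, len 2
[i, q] 2 distinct, len 2
[q, e] 2 distinct, len 2
[e, t] 2 distinct, len 2
[t, v] 2 distinct, len 2
[v, e] 2 distinct, len 2
[e, q] 2 distinct, len 2
[e, q, e] 2 distinct, len 3
[e, t] 2 distinct, len 2
[t, v] 2 distinct, len 2
[t, v, t] 2 distinct, len 3
[t, v, t, t] 2 distinct, len 4
[t, v, t, t, v] 2 distinct, len 5
[v, e] 2 distinct, len 2
[e, i] 2 distinct, len 2
Longest length with ≤2 distinct: 5.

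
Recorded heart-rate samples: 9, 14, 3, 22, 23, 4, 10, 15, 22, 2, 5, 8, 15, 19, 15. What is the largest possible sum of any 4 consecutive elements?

Each size-4 window and its sum:
9 14 3 22 → sum 48
14 3 22 23 → sum 62
3 22 23 4 → sum 52
22 23 4 10 → sum 59
23 4 10 15 → sum 52
4 10 15 22 → sum 51
10 15 22 2 → sum 49
15 22 2 5 → sum 44
22 2 5 8 → sum 37
2 5 8 15 → sum 30
5 8 15 19 → sum 47
8 15 19 15 → sum 57
Largest of these is 62.

62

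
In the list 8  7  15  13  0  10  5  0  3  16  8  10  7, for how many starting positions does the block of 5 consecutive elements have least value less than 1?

8

8 7 15 13 0 → min 0  < 1 ✓
7 15 13 0 10 → min 0  < 1 ✓
15 13 0 10 5 → min 0  < 1 ✓
13 0 10 5 0 → min 0  < 1 ✓
0 10 5 0 3 → min 0  < 1 ✓
10 5 0 3 16 → min 0  < 1 ✓
5 0 3 16 8 → min 0  < 1 ✓
0 3 16 8 10 → min 0  < 1 ✓
3 16 8 10 7 → min 3
8 windows satisfy the condition.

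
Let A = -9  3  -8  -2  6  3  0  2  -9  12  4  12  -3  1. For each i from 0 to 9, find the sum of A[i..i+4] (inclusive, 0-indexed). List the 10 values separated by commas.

Sliding a size-5 window across the 14 values:
(-9, 3, -8, -2, 6) → sum -10
(3, -8, -2, 6, 3) → sum 2
(-8, -2, 6, 3, 0) → sum -1
(-2, 6, 3, 0, 2) → sum 9
(6, 3, 0, 2, -9) → sum 2
(3, 0, 2, -9, 12) → sum 8
(0, 2, -9, 12, 4) → sum 9
(2, -9, 12, 4, 12) → sum 21
(-9, 12, 4, 12, -3) → sum 16
(12, 4, 12, -3, 1) → sum 26

-10, 2, -1, 9, 2, 8, 9, 21, 16, 26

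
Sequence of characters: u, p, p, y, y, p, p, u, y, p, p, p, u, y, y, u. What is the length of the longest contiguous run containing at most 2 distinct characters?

Extend right; when distinct count exceeds 2, shrink from the left:
add u: window [u] (1 distinct), len 1
add p: window [u, p] (2 distinct), len 2
add p: window [u, p, p] (2 distinct), len 3
add y: window [p, p, y] (2 distinct), len 3
add y: window [p, p, y, y] (2 distinct), len 4
add p: window [p, p, y, y, p] (2 distinct), len 5
add p: window [p, p, y, y, p, p] (2 distinct), len 6
add u: window [p, p, u] (2 distinct), len 3
add y: window [u, y] (2 distinct), len 2
add p: window [y, p] (2 distinct), len 2
add p: window [y, p, p] (2 distinct), len 3
add p: window [y, p, p, p] (2 distinct), len 4
add u: window [p, p, p, u] (2 distinct), len 4
add y: window [u, y] (2 distinct), len 2
add y: window [u, y, y] (2 distinct), len 3
add u: window [u, y, y, u] (2 distinct), len 4
Longest length with ≤2 distinct: 6.

6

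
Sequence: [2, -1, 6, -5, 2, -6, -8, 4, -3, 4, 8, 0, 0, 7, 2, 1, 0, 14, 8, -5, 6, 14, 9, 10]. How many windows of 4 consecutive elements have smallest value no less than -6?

17

[2, -1, 6, -5] → min -5  ≥ -6 ✓
[-1, 6, -5, 2] → min -5  ≥ -6 ✓
[6, -5, 2, -6] → min -6  ≥ -6 ✓
[-5, 2, -6, -8] → min -8
[2, -6, -8, 4] → min -8
[-6, -8, 4, -3] → min -8
[-8, 4, -3, 4] → min -8
[4, -3, 4, 8] → min -3  ≥ -6 ✓
[-3, 4, 8, 0] → min -3  ≥ -6 ✓
[4, 8, 0, 0] → min 0  ≥ -6 ✓
[8, 0, 0, 7] → min 0  ≥ -6 ✓
[0, 0, 7, 2] → min 0  ≥ -6 ✓
[0, 7, 2, 1] → min 0  ≥ -6 ✓
[7, 2, 1, 0] → min 0  ≥ -6 ✓
[2, 1, 0, 14] → min 0  ≥ -6 ✓
[1, 0, 14, 8] → min 0  ≥ -6 ✓
[0, 14, 8, -5] → min -5  ≥ -6 ✓
[14, 8, -5, 6] → min -5  ≥ -6 ✓
[8, -5, 6, 14] → min -5  ≥ -6 ✓
[-5, 6, 14, 9] → min -5  ≥ -6 ✓
[6, 14, 9, 10] → min 6  ≥ -6 ✓
17 windows satisfy the condition.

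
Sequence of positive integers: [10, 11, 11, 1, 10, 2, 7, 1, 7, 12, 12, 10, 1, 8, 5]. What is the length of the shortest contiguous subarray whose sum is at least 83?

11

Extend right; whenever the sum reaches 83, record the length and shrink from the left:
add 10: running sum 10 < 83
add 11: running sum 21 < 83
add 11: running sum 32 < 83
add 1: running sum 33 < 83
add 10: running sum 43 < 83
add 2: running sum 45 < 83
add 7: running sum 52 < 83
add 1: running sum 53 < 83
add 7: running sum 60 < 83
add 12: running sum 72 < 83
add 12: shortest ending here [10, 11, 11, 1, 10, 2, 7, 1, 7, 12, 12] sum 84, len 11
add 10: shortest ending here [11, 11, 1, 10, 2, 7, 1, 7, 12, 12, 10] sum 84, len 11
add 1: shortest ending here [11, 11, 1, 10, 2, 7, 1, 7, 12, 12, 10, 1] sum 85, len 12
add 8: shortest ending here [11, 11, 1, 10, 2, 7, 1, 7, 12, 12, 10, 1, 8] sum 93, len 13
add 5: shortest ending here [11, 1, 10, 2, 7, 1, 7, 12, 12, 10, 1, 8, 5] sum 87, len 13
Shortest qualifying length: 11.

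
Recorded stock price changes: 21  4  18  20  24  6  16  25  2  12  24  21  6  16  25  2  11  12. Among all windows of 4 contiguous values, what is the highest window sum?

71

Window sums for each of the 15 positions:
21 4 18 20 → sum 63
4 18 20 24 → sum 66
18 20 24 6 → sum 68
20 24 6 16 → sum 66
24 6 16 25 → sum 71
6 16 25 2 → sum 49
16 25 2 12 → sum 55
25 2 12 24 → sum 63
2 12 24 21 → sum 59
12 24 21 6 → sum 63
24 21 6 16 → sum 67
21 6 16 25 → sum 68
6 16 25 2 → sum 49
16 25 2 11 → sum 54
25 2 11 12 → sum 50
Highest of these is 71.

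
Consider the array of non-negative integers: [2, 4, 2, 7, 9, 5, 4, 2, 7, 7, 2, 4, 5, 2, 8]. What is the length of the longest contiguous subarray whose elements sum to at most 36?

[2] sum 2 len 1
[2, 4] sum 6 len 2
[2, 4, 2] sum 8 len 3
[2, 4, 2, 7] sum 15 len 4
[2, 4, 2, 7, 9] sum 24 len 5
[2, 4, 2, 7, 9, 5] sum 29 len 6
[2, 4, 2, 7, 9, 5, 4] sum 33 len 7
[2, 4, 2, 7, 9, 5, 4, 2] sum 35 len 8
[2, 7, 9, 5, 4, 2, 7] sum 36 len 7
[9, 5, 4, 2, 7, 7] sum 34 len 6
[9, 5, 4, 2, 7, 7, 2] sum 36 len 7
[5, 4, 2, 7, 7, 2, 4] sum 31 len 7
[5, 4, 2, 7, 7, 2, 4, 5] sum 36 len 8
[4, 2, 7, 7, 2, 4, 5, 2] sum 33 len 8
[7, 7, 2, 4, 5, 2, 8] sum 35 len 7
Longest length seen: 8.

8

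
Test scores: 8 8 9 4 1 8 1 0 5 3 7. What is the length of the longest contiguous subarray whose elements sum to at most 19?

6

Extend to the right; shrink from the left whenever the sum exceeds 19:
add 8: [8] sum 8, len 1
add 8: [8, 8] sum 16, len 2
add 9: [8, 9] sum 17, len 2
add 4: [9, 4] sum 13, len 2
add 1: [9, 4, 1] sum 14, len 3
add 8: [4, 1, 8] sum 13, len 3
add 1: [4, 1, 8, 1] sum 14, len 4
add 0: [4, 1, 8, 1, 0] sum 14, len 5
add 5: [4, 1, 8, 1, 0, 5] sum 19, len 6
add 3: [1, 8, 1, 0, 5, 3] sum 18, len 6
add 7: [1, 0, 5, 3, 7] sum 16, len 5
Longest length seen: 6.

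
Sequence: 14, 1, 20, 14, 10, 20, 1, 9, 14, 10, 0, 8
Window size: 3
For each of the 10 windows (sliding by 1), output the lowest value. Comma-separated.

14 1 20 → min 1
1 20 14 → min 1
20 14 10 → min 10
14 10 20 → min 10
10 20 1 → min 1
20 1 9 → min 1
1 9 14 → min 1
9 14 10 → min 9
14 10 0 → min 0
10 0 8 → min 0

1, 1, 10, 10, 1, 1, 1, 9, 0, 0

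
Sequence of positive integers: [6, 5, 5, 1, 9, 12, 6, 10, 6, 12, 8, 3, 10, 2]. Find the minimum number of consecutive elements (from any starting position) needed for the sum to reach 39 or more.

add 6: running sum 6 < 39
add 5: running sum 11 < 39
add 5: running sum 16 < 39
add 1: running sum 17 < 39
add 9: running sum 26 < 39
add 12: running sum 38 < 39
add 6: shortest ending here [6, 5, 5, 1, 9, 12, 6] sum 44, len 7
add 10: shortest ending here [5, 1, 9, 12, 6, 10] sum 43, len 6
add 6: shortest ending here [9, 12, 6, 10, 6] sum 43, len 5
add 12: shortest ending here [12, 6, 10, 6, 12] sum 46, len 5
add 8: shortest ending here [6, 10, 6, 12, 8] sum 42, len 5
add 3: shortest ending here [10, 6, 12, 8, 3] sum 39, len 5
add 10: shortest ending here [6, 12, 8, 3, 10] sum 39, len 5
add 2: shortest ending here [6, 12, 8, 3, 10, 2] sum 41, len 6
Shortest qualifying length: 5.

5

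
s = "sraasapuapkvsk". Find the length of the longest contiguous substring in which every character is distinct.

6

add s: [s] len 1
add r: [s, r] len 2
add a: [s, r, a] len 3
add a (repeat a, move left end past it): [a] len 1
add s: [a, s] len 2
add a (repeat a, move left end past it): [s, a] len 2
add p: [s, a, p] len 3
add u: [s, a, p, u] len 4
add a (repeat a, move left end past it): [p, u, a] len 3
add p (repeat p, move left end past it): [u, a, p] len 3
add k: [u, a, p, k] len 4
add v: [u, a, p, k, v] len 5
add s: [u, a, p, k, v, s] len 6
add k (repeat k, move left end past it): [v, s, k] len 3
Longest all-distinct length: 6.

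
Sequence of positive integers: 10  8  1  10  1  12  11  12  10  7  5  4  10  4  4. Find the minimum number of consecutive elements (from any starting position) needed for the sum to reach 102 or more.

14

add 10: running sum 10 < 102
add 8: running sum 18 < 102
add 1: running sum 19 < 102
add 10: running sum 29 < 102
add 1: running sum 30 < 102
add 12: running sum 42 < 102
add 11: running sum 53 < 102
add 12: running sum 65 < 102
add 10: running sum 75 < 102
add 7: running sum 82 < 102
add 5: running sum 87 < 102
add 4: running sum 91 < 102
add 10: running sum 101 < 102
add 4: shortest ending here [10, 8, 1, 10, 1, 12, 11, 12, 10, 7, 5, 4, 10, 4] sum 105, len 14
add 4: shortest ending here [10, 8, 1, 10, 1, 12, 11, 12, 10, 7, 5, 4, 10, 4, 4] sum 109, len 15
Shortest qualifying length: 14.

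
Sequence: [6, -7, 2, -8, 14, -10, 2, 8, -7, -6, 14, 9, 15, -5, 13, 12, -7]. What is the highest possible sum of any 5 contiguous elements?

46

6 -7 2 -8 14 → sum 7
-7 2 -8 14 -10 → sum -9
2 -8 14 -10 2 → sum 0
-8 14 -10 2 8 → sum 6
14 -10 2 8 -7 → sum 7
-10 2 8 -7 -6 → sum -13
2 8 -7 -6 14 → sum 11
8 -7 -6 14 9 → sum 18
-7 -6 14 9 15 → sum 25
-6 14 9 15 -5 → sum 27
14 9 15 -5 13 → sum 46
9 15 -5 13 12 → sum 44
15 -5 13 12 -7 → sum 28
Highest of these is 46.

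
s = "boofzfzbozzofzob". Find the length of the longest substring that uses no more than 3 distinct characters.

add b: window [b] (1 distinct), len 1
add o: window [b, o] (2 distinct), len 2
add o: window [b, o, o] (2 distinct), len 3
add f: window [b, o, o, f] (3 distinct), len 4
add z: window [o, o, f, z] (3 distinct), len 4
add f: window [o, o, f, z, f] (3 distinct), len 5
add z: window [o, o, f, z, f, z] (3 distinct), len 6
add b: window [f, z, f, z, b] (3 distinct), len 5
add o: window [z, b, o] (3 distinct), len 3
add z: window [z, b, o, z] (3 distinct), len 4
add z: window [z, b, o, z, z] (3 distinct), len 5
add o: window [z, b, o, z, z, o] (3 distinct), len 6
add f: window [o, z, z, o, f] (3 distinct), len 5
add z: window [o, z, z, o, f, z] (3 distinct), len 6
add o: window [o, z, z, o, f, z, o] (3 distinct), len 7
add b: window [z, o, b] (3 distinct), len 3
Longest length with ≤3 distinct: 7.

7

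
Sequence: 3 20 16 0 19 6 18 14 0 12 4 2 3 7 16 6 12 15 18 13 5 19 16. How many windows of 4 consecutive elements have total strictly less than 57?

18

(3, 20, 16, 0) → sum 39  < 57 ✓
(20, 16, 0, 19) → sum 55  < 57 ✓
(16, 0, 19, 6) → sum 41  < 57 ✓
(0, 19, 6, 18) → sum 43  < 57 ✓
(19, 6, 18, 14) → sum 57
(6, 18, 14, 0) → sum 38  < 57 ✓
(18, 14, 0, 12) → sum 44  < 57 ✓
(14, 0, 12, 4) → sum 30  < 57 ✓
(0, 12, 4, 2) → sum 18  < 57 ✓
(12, 4, 2, 3) → sum 21  < 57 ✓
(4, 2, 3, 7) → sum 16  < 57 ✓
(2, 3, 7, 16) → sum 28  < 57 ✓
(3, 7, 16, 6) → sum 32  < 57 ✓
(7, 16, 6, 12) → sum 41  < 57 ✓
(16, 6, 12, 15) → sum 49  < 57 ✓
(6, 12, 15, 18) → sum 51  < 57 ✓
(12, 15, 18, 13) → sum 58
(15, 18, 13, 5) → sum 51  < 57 ✓
(18, 13, 5, 19) → sum 55  < 57 ✓
(13, 5, 19, 16) → sum 53  < 57 ✓
18 windows satisfy the condition.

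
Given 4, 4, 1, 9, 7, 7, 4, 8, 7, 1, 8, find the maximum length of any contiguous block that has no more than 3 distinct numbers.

[4] 1 distinct, len 1
[4, 4] 1 distinct, len 2
[4, 4, 1] 2 distinct, len 3
[4, 4, 1, 9] 3 distinct, len 4
[1, 9, 7] 3 distinct, len 3
[1, 9, 7, 7] 3 distinct, len 4
[9, 7, 7, 4] 3 distinct, len 4
[7, 7, 4, 8] 3 distinct, len 4
[7, 7, 4, 8, 7] 3 distinct, len 5
[8, 7, 1] 3 distinct, len 3
[8, 7, 1, 8] 3 distinct, len 4
Longest length with ≤3 distinct: 5.

5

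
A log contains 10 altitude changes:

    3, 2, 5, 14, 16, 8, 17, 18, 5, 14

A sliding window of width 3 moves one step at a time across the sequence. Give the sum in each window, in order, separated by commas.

10, 21, 35, 38, 41, 43, 40, 37

3 2 5 → sum 10
2 5 14 → sum 21
5 14 16 → sum 35
14 16 8 → sum 38
16 8 17 → sum 41
8 17 18 → sum 43
17 18 5 → sum 40
18 5 14 → sum 37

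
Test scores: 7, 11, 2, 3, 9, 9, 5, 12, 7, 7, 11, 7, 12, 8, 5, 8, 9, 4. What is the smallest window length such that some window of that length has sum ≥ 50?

Extend right; whenever the sum reaches 50, record the length and shrink from the left:
add 7: running sum 7 < 50
add 11: running sum 18 < 50
add 2: running sum 20 < 50
add 3: running sum 23 < 50
add 9: running sum 32 < 50
add 9: running sum 41 < 50
add 5: running sum 46 < 50
add 12: shortest ending here [11, 2, 3, 9, 9, 5, 12] sum 51, len 7
add 7: shortest ending here [11, 2, 3, 9, 9, 5, 12, 7] sum 58, len 8
add 7: shortest ending here [3, 9, 9, 5, 12, 7, 7] sum 52, len 7
add 11: shortest ending here [9, 5, 12, 7, 7, 11] sum 51, len 6
add 7: shortest ending here [9, 5, 12, 7, 7, 11, 7] sum 58, len 7
add 12: shortest ending here [12, 7, 7, 11, 7, 12] sum 56, len 6
add 8: shortest ending here [7, 7, 11, 7, 12, 8] sum 52, len 6
add 5: shortest ending here [7, 11, 7, 12, 8, 5] sum 50, len 6
add 8: shortest ending here [11, 7, 12, 8, 5, 8] sum 51, len 6
add 9: shortest ending here [11, 7, 12, 8, 5, 8, 9] sum 60, len 7
add 4: shortest ending here [7, 12, 8, 5, 8, 9, 4] sum 53, len 7
Shortest qualifying length: 6.

6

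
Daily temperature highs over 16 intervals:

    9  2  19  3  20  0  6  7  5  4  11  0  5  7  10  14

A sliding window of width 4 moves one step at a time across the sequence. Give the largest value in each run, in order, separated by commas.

19, 20, 20, 20, 20, 7, 7, 11, 11, 11, 11, 10, 14

9 2 19 3 → max 19
2 19 3 20 → max 20
19 3 20 0 → max 20
3 20 0 6 → max 20
20 0 6 7 → max 20
0 6 7 5 → max 7
6 7 5 4 → max 7
7 5 4 11 → max 11
5 4 11 0 → max 11
4 11 0 5 → max 11
11 0 5 7 → max 11
0 5 7 10 → max 10
5 7 10 14 → max 14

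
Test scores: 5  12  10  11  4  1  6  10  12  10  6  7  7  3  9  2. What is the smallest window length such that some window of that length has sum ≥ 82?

10

add 5: running sum 5 < 82
add 12: running sum 17 < 82
add 10: running sum 27 < 82
add 11: running sum 38 < 82
add 4: running sum 42 < 82
add 1: running sum 43 < 82
add 6: running sum 49 < 82
add 10: running sum 59 < 82
add 12: running sum 71 < 82
add 10: running sum 81 < 82
end 10: [12, 10, 11, 4, 1, 6, 10, 12, 10, 6] sum 82, len 10
end 11: [12, 10, 11, 4, 1, 6, 10, 12, 10, 6, 7] sum 89, len 11
end 12: [10, 11, 4, 1, 6, 10, 12, 10, 6, 7, 7] sum 84, len 11
end 13: [10, 11, 4, 1, 6, 10, 12, 10, 6, 7, 7, 3] sum 87, len 12
end 14: [11, 4, 1, 6, 10, 12, 10, 6, 7, 7, 3, 9] sum 86, len 12
end 15: [11, 4, 1, 6, 10, 12, 10, 6, 7, 7, 3, 9, 2] sum 88, len 13
Shortest qualifying length: 10.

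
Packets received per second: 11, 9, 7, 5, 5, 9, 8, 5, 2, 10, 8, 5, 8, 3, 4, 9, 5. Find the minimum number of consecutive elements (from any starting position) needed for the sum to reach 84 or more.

12

Extend right; whenever the sum reaches 84, record the length and shrink from the left:
add 11: running sum 11 < 84
add 9: running sum 20 < 84
add 7: running sum 27 < 84
add 5: running sum 32 < 84
add 5: running sum 37 < 84
add 9: running sum 46 < 84
add 8: running sum 54 < 84
add 5: running sum 59 < 84
add 2: running sum 61 < 84
add 10: running sum 71 < 84
add 8: running sum 79 < 84
add 5: shortest ending here [11, 9, 7, 5, 5, 9, 8, 5, 2, 10, 8, 5] sum 84, len 12
add 8: shortest ending here [11, 9, 7, 5, 5, 9, 8, 5, 2, 10, 8, 5, 8] sum 92, len 13
add 3: shortest ending here [9, 7, 5, 5, 9, 8, 5, 2, 10, 8, 5, 8, 3] sum 84, len 13
add 4: shortest ending here [9, 7, 5, 5, 9, 8, 5, 2, 10, 8, 5, 8, 3, 4] sum 88, len 14
add 9: shortest ending here [7, 5, 5, 9, 8, 5, 2, 10, 8, 5, 8, 3, 4, 9] sum 88, len 14
add 5: shortest ending here [5, 5, 9, 8, 5, 2, 10, 8, 5, 8, 3, 4, 9, 5] sum 86, len 14
Shortest qualifying length: 12.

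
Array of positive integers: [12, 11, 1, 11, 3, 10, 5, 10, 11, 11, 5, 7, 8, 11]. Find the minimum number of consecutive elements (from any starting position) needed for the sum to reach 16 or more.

2

add 12: running sum 12 < 16
add 11: shortest ending here [12, 11] sum 23, len 2
add 1: shortest ending here [12, 11, 1] sum 24, len 3
add 11: shortest ending here [11, 1, 11] sum 23, len 3
add 3: shortest ending here [11, 1, 11, 3] sum 26, len 4
add 10: shortest ending here [11, 3, 10] sum 24, len 3
add 5: shortest ending here [3, 10, 5] sum 18, len 3
add 10: shortest ending here [10, 5, 10] sum 25, len 3
add 11: shortest ending here [10, 11] sum 21, len 2
add 11: shortest ending here [11, 11] sum 22, len 2
add 5: shortest ending here [11, 5] sum 16, len 2
add 7: shortest ending here [11, 5, 7] sum 23, len 3
add 8: shortest ending here [5, 7, 8] sum 20, len 3
add 11: shortest ending here [8, 11] sum 19, len 2
Shortest qualifying length: 2.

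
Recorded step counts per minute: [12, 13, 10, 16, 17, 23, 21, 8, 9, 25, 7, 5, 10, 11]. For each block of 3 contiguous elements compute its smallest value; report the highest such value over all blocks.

12 13 10 → min 10
13 10 16 → min 10
10 16 17 → min 10
16 17 23 → min 16
17 23 21 → min 17
23 21 8 → min 8
21 8 9 → min 8
8 9 25 → min 8
9 25 7 → min 7
25 7 5 → min 5
7 5 10 → min 5
5 10 11 → min 5
Highest of these is 17.

17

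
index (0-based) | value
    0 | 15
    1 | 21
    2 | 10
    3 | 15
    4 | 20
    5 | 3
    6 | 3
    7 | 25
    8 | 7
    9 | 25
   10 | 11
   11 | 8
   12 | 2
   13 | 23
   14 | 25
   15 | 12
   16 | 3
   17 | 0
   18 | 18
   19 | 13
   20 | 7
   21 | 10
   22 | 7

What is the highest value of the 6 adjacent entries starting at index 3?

25

Elements at indices 3..8: 15, 20, 3, 3, 25, 7
max(15, 20, 3, 3, 25, 7) = 25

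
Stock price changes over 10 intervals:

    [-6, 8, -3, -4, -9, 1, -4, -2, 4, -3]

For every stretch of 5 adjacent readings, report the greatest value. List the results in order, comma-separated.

8, 8, 1, 1, 4, 4

Sliding a size-5 window across the 10 values:
-6 8 -3 -4 -9 → max 8
8 -3 -4 -9 1 → max 8
-3 -4 -9 1 -4 → max 1
-4 -9 1 -4 -2 → max 1
-9 1 -4 -2 4 → max 4
1 -4 -2 4 -3 → max 4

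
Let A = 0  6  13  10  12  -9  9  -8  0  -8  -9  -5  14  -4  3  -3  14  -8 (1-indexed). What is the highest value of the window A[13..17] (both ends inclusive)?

14

Elements at indices 13..17: 14, -4, 3, -3, 14
max(14, -4, 3, -3, 14) = 14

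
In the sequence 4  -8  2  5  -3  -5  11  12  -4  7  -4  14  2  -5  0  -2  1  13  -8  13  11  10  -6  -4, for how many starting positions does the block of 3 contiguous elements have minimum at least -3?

[4, -8, 2] → min -8
[-8, 2, 5] → min -8
[2, 5, -3] → min -3  ≥ -3 ✓
[5, -3, -5] → min -5
[-3, -5, 11] → min -5
[-5, 11, 12] → min -5
[11, 12, -4] → min -4
[12, -4, 7] → min -4
[-4, 7, -4] → min -4
[7, -4, 14] → min -4
[-4, 14, 2] → min -4
[14, 2, -5] → min -5
[2, -5, 0] → min -5
[-5, 0, -2] → min -5
[0, -2, 1] → min -2  ≥ -3 ✓
[-2, 1, 13] → min -2  ≥ -3 ✓
[1, 13, -8] → min -8
[13, -8, 13] → min -8
[-8, 13, 11] → min -8
[13, 11, 10] → min 10  ≥ -3 ✓
[11, 10, -6] → min -6
[10, -6, -4] → min -6
4 windows satisfy the condition.

4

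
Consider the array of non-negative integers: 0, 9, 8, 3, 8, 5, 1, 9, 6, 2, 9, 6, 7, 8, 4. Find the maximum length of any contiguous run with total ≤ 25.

5

→ 0: sum 0, len 1
→ 9: sum 9, len 2
→ 8: sum 17, len 3
→ 3: sum 20, len 4
→ 8 (dropped 0, 9): sum 19, len 3
→ 5: sum 24, len 4
→ 1: sum 25, len 5
→ 9 (dropped 8, 3): sum 23, len 4
→ 6 (dropped 8): sum 21, len 4
→ 2: sum 23, len 5
→ 9 (dropped 5, 1, 9): sum 17, len 3
→ 6: sum 23, len 4
→ 7 (dropped 6): sum 24, len 4
→ 8 (dropped 2, 9): sum 21, len 3
→ 4: sum 25, len 4
Longest length seen: 5.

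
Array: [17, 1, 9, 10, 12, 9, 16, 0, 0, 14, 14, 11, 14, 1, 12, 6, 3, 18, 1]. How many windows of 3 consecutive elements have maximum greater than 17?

17 1 9 → max 17
1 9 10 → max 10
9 10 12 → max 12
10 12 9 → max 12
12 9 16 → max 16
9 16 0 → max 16
16 0 0 → max 16
0 0 14 → max 14
0 14 14 → max 14
14 14 11 → max 14
14 11 14 → max 14
11 14 1 → max 14
14 1 12 → max 14
1 12 6 → max 12
12 6 3 → max 12
6 3 18 → max 18  > 17 ✓
3 18 1 → max 18  > 17 ✓
2 windows satisfy the condition.

2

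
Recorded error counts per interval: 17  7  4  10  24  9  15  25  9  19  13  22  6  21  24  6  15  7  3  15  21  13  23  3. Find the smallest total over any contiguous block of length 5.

46

Window sums for each of the 20 positions:
17 7 4 10 24 → sum 62
7 4 10 24 9 → sum 54
4 10 24 9 15 → sum 62
10 24 9 15 25 → sum 83
24 9 15 25 9 → sum 82
9 15 25 9 19 → sum 77
15 25 9 19 13 → sum 81
25 9 19 13 22 → sum 88
9 19 13 22 6 → sum 69
19 13 22 6 21 → sum 81
13 22 6 21 24 → sum 86
22 6 21 24 6 → sum 79
6 21 24 6 15 → sum 72
21 24 6 15 7 → sum 73
24 6 15 7 3 → sum 55
6 15 7 3 15 → sum 46
15 7 3 15 21 → sum 61
7 3 15 21 13 → sum 59
3 15 21 13 23 → sum 75
15 21 13 23 3 → sum 75
Smallest of these is 46.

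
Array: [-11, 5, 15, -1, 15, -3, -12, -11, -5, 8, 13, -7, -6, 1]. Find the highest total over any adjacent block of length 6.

Each size-6 window and its sum:
-11 5 15 -1 15 -3 → sum 20
5 15 -1 15 -3 -12 → sum 19
15 -1 15 -3 -12 -11 → sum 3
-1 15 -3 -12 -11 -5 → sum -17
15 -3 -12 -11 -5 8 → sum -8
-3 -12 -11 -5 8 13 → sum -10
-12 -11 -5 8 13 -7 → sum -14
-11 -5 8 13 -7 -6 → sum -8
-5 8 13 -7 -6 1 → sum 4
Highest of these is 20.

20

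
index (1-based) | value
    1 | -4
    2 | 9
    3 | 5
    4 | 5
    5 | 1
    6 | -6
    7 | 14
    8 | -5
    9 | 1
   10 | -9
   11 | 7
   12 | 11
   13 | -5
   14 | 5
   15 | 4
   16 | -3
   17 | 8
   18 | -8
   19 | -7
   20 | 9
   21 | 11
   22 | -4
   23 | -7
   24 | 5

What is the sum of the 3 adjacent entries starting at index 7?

Elements at indices 7..9: 14, -5, 1
sum(14, -5, 1) = 10

10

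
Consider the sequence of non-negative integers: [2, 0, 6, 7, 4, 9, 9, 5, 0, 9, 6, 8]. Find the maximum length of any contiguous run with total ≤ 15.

4

Extend to the right; shrink from the left whenever the sum exceeds 15:
→ 2: sum 2, len 1
→ 0: sum 2, len 2
→ 6: sum 8, len 3
→ 7: sum 15, len 4
→ 4 (dropped 2, 0, 6): sum 11, len 2
→ 9 (dropped 7): sum 13, len 2
→ 9 (dropped 4, 9): sum 9, len 1
→ 5: sum 14, len 2
→ 0: sum 14, len 3
→ 9 (dropped 9): sum 14, len 3
→ 6 (dropped 5): sum 15, len 3
→ 8 (dropped 0, 9): sum 14, len 2
Longest length seen: 4.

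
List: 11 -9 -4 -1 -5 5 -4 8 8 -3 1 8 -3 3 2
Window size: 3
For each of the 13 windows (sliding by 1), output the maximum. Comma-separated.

[11, -9, -4] → max 11
[-9, -4, -1] → max -1
[-4, -1, -5] → max -1
[-1, -5, 5] → max 5
[-5, 5, -4] → max 5
[5, -4, 8] → max 8
[-4, 8, 8] → max 8
[8, 8, -3] → max 8
[8, -3, 1] → max 8
[-3, 1, 8] → max 8
[1, 8, -3] → max 8
[8, -3, 3] → max 8
[-3, 3, 2] → max 3

11, -1, -1, 5, 5, 8, 8, 8, 8, 8, 8, 8, 3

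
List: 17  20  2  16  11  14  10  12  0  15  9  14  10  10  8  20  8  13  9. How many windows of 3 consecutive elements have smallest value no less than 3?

11

17 20 2 → min 2
20 2 16 → min 2
2 16 11 → min 2
16 11 14 → min 11  ≥ 3 ✓
11 14 10 → min 10  ≥ 3 ✓
14 10 12 → min 10  ≥ 3 ✓
10 12 0 → min 0
12 0 15 → min 0
0 15 9 → min 0
15 9 14 → min 9  ≥ 3 ✓
9 14 10 → min 9  ≥ 3 ✓
14 10 10 → min 10  ≥ 3 ✓
10 10 8 → min 8  ≥ 3 ✓
10 8 20 → min 8  ≥ 3 ✓
8 20 8 → min 8  ≥ 3 ✓
20 8 13 → min 8  ≥ 3 ✓
8 13 9 → min 8  ≥ 3 ✓
11 windows satisfy the condition.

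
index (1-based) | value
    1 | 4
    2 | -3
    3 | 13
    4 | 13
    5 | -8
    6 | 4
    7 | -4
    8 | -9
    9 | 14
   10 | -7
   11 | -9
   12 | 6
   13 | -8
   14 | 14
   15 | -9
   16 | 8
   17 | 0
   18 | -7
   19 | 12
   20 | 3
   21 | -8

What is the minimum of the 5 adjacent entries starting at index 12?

-9

Elements at indices 12..16: 6, -8, 14, -9, 8
min(6, -8, 14, -9, 8) = -9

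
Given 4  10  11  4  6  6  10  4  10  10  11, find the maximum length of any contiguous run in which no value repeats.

4

[4] len 1
[4, 10] len 2
[4, 10, 11] len 3
[10, 11, 4] len 3
[10, 11, 4, 6] len 4
[6] len 1
[6, 10] len 2
[6, 10, 4] len 3
[4, 10] len 2
[10] len 1
[10, 11] len 2
Longest all-distinct length: 4.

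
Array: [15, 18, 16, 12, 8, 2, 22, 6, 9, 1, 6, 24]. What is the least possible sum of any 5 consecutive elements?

[15, 18, 16, 12, 8] → sum 69
[18, 16, 12, 8, 2] → sum 56
[16, 12, 8, 2, 22] → sum 60
[12, 8, 2, 22, 6] → sum 50
[8, 2, 22, 6, 9] → sum 47
[2, 22, 6, 9, 1] → sum 40
[22, 6, 9, 1, 6] → sum 44
[6, 9, 1, 6, 24] → sum 46
Least of these is 40.

40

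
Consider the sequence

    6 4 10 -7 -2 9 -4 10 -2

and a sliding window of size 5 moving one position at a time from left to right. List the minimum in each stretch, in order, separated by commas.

-7, -7, -7, -7, -4

6 4 10 -7 -2 → min -7
4 10 -7 -2 9 → min -7
10 -7 -2 9 -4 → min -7
-7 -2 9 -4 10 → min -7
-2 9 -4 10 -2 → min -4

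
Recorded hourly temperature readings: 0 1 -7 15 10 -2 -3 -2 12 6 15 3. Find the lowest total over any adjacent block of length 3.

0 1 -7 → sum -6
1 -7 15 → sum 9
-7 15 10 → sum 18
15 10 -2 → sum 23
10 -2 -3 → sum 5
-2 -3 -2 → sum -7
-3 -2 12 → sum 7
-2 12 6 → sum 16
12 6 15 → sum 33
6 15 3 → sum 24
Lowest of these is -7.

-7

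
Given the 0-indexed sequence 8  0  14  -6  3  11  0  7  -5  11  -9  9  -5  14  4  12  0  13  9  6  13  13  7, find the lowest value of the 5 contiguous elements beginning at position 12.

Elements at indices 12..16: -5, 14, 4, 12, 0
min(-5, 14, 4, 12, 0) = -5

-5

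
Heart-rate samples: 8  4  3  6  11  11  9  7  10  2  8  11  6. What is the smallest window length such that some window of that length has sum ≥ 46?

add 8: running sum 8 < 46
add 4: running sum 12 < 46
add 3: running sum 15 < 46
add 6: running sum 21 < 46
add 11: running sum 32 < 46
add 11: running sum 43 < 46
add 9: shortest ending here [8, 4, 3, 6, 11, 11, 9] sum 52, len 7
add 7: shortest ending here [3, 6, 11, 11, 9, 7] sum 47, len 6
add 10: shortest ending here [11, 11, 9, 7, 10] sum 48, len 5
add 2: shortest ending here [11, 11, 9, 7, 10, 2] sum 50, len 6
add 8: shortest ending here [11, 9, 7, 10, 2, 8] sum 47, len 6
add 11: shortest ending here [9, 7, 10, 2, 8, 11] sum 47, len 6
add 6: shortest ending here [9, 7, 10, 2, 8, 11, 6] sum 53, len 7
Shortest qualifying length: 5.

5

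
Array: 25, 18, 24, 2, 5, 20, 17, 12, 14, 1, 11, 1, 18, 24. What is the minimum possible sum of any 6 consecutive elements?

56

25 18 24 2 5 20 → sum 94
18 24 2 5 20 17 → sum 86
24 2 5 20 17 12 → sum 80
2 5 20 17 12 14 → sum 70
5 20 17 12 14 1 → sum 69
20 17 12 14 1 11 → sum 75
17 12 14 1 11 1 → sum 56
12 14 1 11 1 18 → sum 57
14 1 11 1 18 24 → sum 69
Minimum of these is 56.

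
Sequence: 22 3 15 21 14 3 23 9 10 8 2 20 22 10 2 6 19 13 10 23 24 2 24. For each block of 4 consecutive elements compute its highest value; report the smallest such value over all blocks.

[22, 3, 15, 21] → max 22
[3, 15, 21, 14] → max 21
[15, 21, 14, 3] → max 21
[21, 14, 3, 23] → max 23
[14, 3, 23, 9] → max 23
[3, 23, 9, 10] → max 23
[23, 9, 10, 8] → max 23
[9, 10, 8, 2] → max 10
[10, 8, 2, 20] → max 20
[8, 2, 20, 22] → max 22
[2, 20, 22, 10] → max 22
[20, 22, 10, 2] → max 22
[22, 10, 2, 6] → max 22
[10, 2, 6, 19] → max 19
[2, 6, 19, 13] → max 19
[6, 19, 13, 10] → max 19
[19, 13, 10, 23] → max 23
[13, 10, 23, 24] → max 24
[10, 23, 24, 2] → max 24
[23, 24, 2, 24] → max 24
Smallest of these is 10.

10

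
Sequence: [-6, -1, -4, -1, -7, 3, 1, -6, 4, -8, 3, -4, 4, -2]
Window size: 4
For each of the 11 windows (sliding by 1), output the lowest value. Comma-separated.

-6, -7, -7, -7, -7, -6, -8, -8, -8, -8, -4

[-6, -1, -4, -1] → min -6
[-1, -4, -1, -7] → min -7
[-4, -1, -7, 3] → min -7
[-1, -7, 3, 1] → min -7
[-7, 3, 1, -6] → min -7
[3, 1, -6, 4] → min -6
[1, -6, 4, -8] → min -8
[-6, 4, -8, 3] → min -8
[4, -8, 3, -4] → min -8
[-8, 3, -4, 4] → min -8
[3, -4, 4, -2] → min -4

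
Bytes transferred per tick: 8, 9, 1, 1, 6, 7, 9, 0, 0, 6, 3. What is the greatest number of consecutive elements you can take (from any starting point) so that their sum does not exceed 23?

6

add 8: [8] sum 8, len 1
add 9: [8, 9] sum 17, len 2
add 1: [8, 9, 1] sum 18, len 3
add 1: [8, 9, 1, 1] sum 19, len 4
add 6: [9, 1, 1, 6] sum 17, len 4
add 7: [1, 1, 6, 7] sum 15, len 4
add 9: [1, 6, 7, 9] sum 23, len 4
add 0: [1, 6, 7, 9, 0] sum 23, len 5
add 0: [1, 6, 7, 9, 0, 0] sum 23, len 6
add 6: [7, 9, 0, 0, 6] sum 22, len 5
add 3: [9, 0, 0, 6, 3] sum 18, len 5
Longest length seen: 6.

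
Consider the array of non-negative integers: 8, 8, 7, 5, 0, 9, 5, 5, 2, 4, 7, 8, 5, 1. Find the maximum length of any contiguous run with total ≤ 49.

add 8: [8] sum 8, len 1
add 8: [8, 8] sum 16, len 2
add 7: [8, 8, 7] sum 23, len 3
add 5: [8, 8, 7, 5] sum 28, len 4
add 0: [8, 8, 7, 5, 0] sum 28, len 5
add 9: [8, 8, 7, 5, 0, 9] sum 37, len 6
add 5: [8, 8, 7, 5, 0, 9, 5] sum 42, len 7
add 5: [8, 8, 7, 5, 0, 9, 5, 5] sum 47, len 8
add 2: [8, 8, 7, 5, 0, 9, 5, 5, 2] sum 49, len 9
add 4: [8, 7, 5, 0, 9, 5, 5, 2, 4] sum 45, len 9
add 7: [7, 5, 0, 9, 5, 5, 2, 4, 7] sum 44, len 9
add 8: [5, 0, 9, 5, 5, 2, 4, 7, 8] sum 45, len 9
add 5: [0, 9, 5, 5, 2, 4, 7, 8, 5] sum 45, len 9
add 1: [0, 9, 5, 5, 2, 4, 7, 8, 5, 1] sum 46, len 10
Longest length seen: 10.

10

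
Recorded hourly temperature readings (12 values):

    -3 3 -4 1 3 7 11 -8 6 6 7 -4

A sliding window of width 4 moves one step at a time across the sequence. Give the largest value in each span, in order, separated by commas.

3, 3, 7, 11, 11, 11, 11, 7, 7

[-3, 3, -4, 1] → max 3
[3, -4, 1, 3] → max 3
[-4, 1, 3, 7] → max 7
[1, 3, 7, 11] → max 11
[3, 7, 11, -8] → max 11
[7, 11, -8, 6] → max 11
[11, -8, 6, 6] → max 11
[-8, 6, 6, 7] → max 7
[6, 6, 7, -4] → max 7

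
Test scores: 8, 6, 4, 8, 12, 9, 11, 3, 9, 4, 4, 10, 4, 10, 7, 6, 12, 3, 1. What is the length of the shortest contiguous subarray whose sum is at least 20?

2

add 8: running sum 8 < 20
add 6: running sum 14 < 20
add 4: running sum 18 < 20
add 8: shortest ending here [8, 6, 4, 8] sum 26, len 4
add 12: shortest ending here [8, 12] sum 20, len 2
add 9: shortest ending here [12, 9] sum 21, len 2
add 11: shortest ending here [9, 11] sum 20, len 2
add 3: shortest ending here [9, 11, 3] sum 23, len 3
add 9: shortest ending here [11, 3, 9] sum 23, len 3
add 4: shortest ending here [11, 3, 9, 4] sum 27, len 4
add 4: shortest ending here [3, 9, 4, 4] sum 20, len 4
add 10: shortest ending here [9, 4, 4, 10] sum 27, len 4
add 4: shortest ending here [4, 4, 10, 4] sum 22, len 4
add 10: shortest ending here [10, 4, 10] sum 24, len 3
add 7: shortest ending here [4, 10, 7] sum 21, len 3
add 6: shortest ending here [10, 7, 6] sum 23, len 3
add 12: shortest ending here [7, 6, 12] sum 25, len 3
add 3: shortest ending here [6, 12, 3] sum 21, len 3
add 1: shortest ending here [6, 12, 3, 1] sum 22, len 4
Shortest qualifying length: 2.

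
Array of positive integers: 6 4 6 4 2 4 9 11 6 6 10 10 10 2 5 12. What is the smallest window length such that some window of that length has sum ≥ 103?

add 6: running sum 6 < 103
add 4: running sum 10 < 103
add 6: running sum 16 < 103
add 4: running sum 20 < 103
add 2: running sum 22 < 103
add 4: running sum 26 < 103
add 9: running sum 35 < 103
add 11: running sum 46 < 103
add 6: running sum 52 < 103
add 6: running sum 58 < 103
add 10: running sum 68 < 103
add 10: running sum 78 < 103
add 10: running sum 88 < 103
add 2: running sum 90 < 103
add 5: running sum 95 < 103
end 15: [6, 4, 6, 4, 2, 4, 9, 11, 6, 6, 10, 10, 10, 2, 5, 12] sum 107, len 16
Shortest qualifying length: 16.

16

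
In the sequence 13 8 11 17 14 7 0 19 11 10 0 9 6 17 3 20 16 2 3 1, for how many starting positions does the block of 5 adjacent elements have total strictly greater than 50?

7

[13, 8, 11, 17, 14] → sum 63  > 50 ✓
[8, 11, 17, 14, 7] → sum 57  > 50 ✓
[11, 17, 14, 7, 0] → sum 49
[17, 14, 7, 0, 19] → sum 57  > 50 ✓
[14, 7, 0, 19, 11] → sum 51  > 50 ✓
[7, 0, 19, 11, 10] → sum 47
[0, 19, 11, 10, 0] → sum 40
[19, 11, 10, 0, 9] → sum 49
[11, 10, 0, 9, 6] → sum 36
[10, 0, 9, 6, 17] → sum 42
[0, 9, 6, 17, 3] → sum 35
[9, 6, 17, 3, 20] → sum 55  > 50 ✓
[6, 17, 3, 20, 16] → sum 62  > 50 ✓
[17, 3, 20, 16, 2] → sum 58  > 50 ✓
[3, 20, 16, 2, 3] → sum 44
[20, 16, 2, 3, 1] → sum 42
7 windows satisfy the condition.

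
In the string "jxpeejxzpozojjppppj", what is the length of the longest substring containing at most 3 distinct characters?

Extend right; when distinct count exceeds 3, shrink from the left:
add j: window [j] (1 distinct), len 1
add x: window [j, x] (2 distinct), len 2
add p: window [j, x, p] (3 distinct), len 3
add e: window [x, p, e] (3 distinct), len 3
add e: window [x, p, e, e] (3 distinct), len 4
add j: window [p, e, e, j] (3 distinct), len 4
add x: window [e, e, j, x] (3 distinct), len 4
add z: window [j, x, z] (3 distinct), len 3
add p: window [x, z, p] (3 distinct), len 3
add o: window [z, p, o] (3 distinct), len 3
add z: window [z, p, o, z] (3 distinct), len 4
add o: window [z, p, o, z, o] (3 distinct), len 5
add j: window [o, z, o, j] (3 distinct), len 4
add j: window [o, z, o, j, j] (3 distinct), len 5
add p: window [o, j, j, p] (3 distinct), len 4
add p: window [o, j, j, p, p] (3 distinct), len 5
add p: window [o, j, j, p, p, p] (3 distinct), len 6
add p: window [o, j, j, p, p, p, p] (3 distinct), len 7
add j: window [o, j, j, p, p, p, p, j] (3 distinct), len 8
Longest length with ≤3 distinct: 8.

8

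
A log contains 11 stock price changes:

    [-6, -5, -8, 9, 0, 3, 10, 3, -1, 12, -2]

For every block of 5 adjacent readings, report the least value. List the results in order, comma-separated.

-8, -8, -8, 0, -1, -1, -2

(-6, -5, -8, 9, 0) → min -8
(-5, -8, 9, 0, 3) → min -8
(-8, 9, 0, 3, 10) → min -8
(9, 0, 3, 10, 3) → min 0
(0, 3, 10, 3, -1) → min -1
(3, 10, 3, -1, 12) → min -1
(10, 3, -1, 12, -2) → min -2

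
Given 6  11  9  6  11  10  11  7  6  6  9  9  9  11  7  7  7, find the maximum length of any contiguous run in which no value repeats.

add 6: [6] len 1
add 11: [6, 11] len 2
add 9: [6, 11, 9] len 3
add 6 (repeat 6, move left end past it): [11, 9, 6] len 3
add 11 (repeat 11, move left end past it): [9, 6, 11] len 3
add 10: [9, 6, 11, 10] len 4
add 11 (repeat 11, move left end past it): [10, 11] len 2
add 7: [10, 11, 7] len 3
add 6: [10, 11, 7, 6] len 4
add 6 (repeat 6, move left end past it): [6] len 1
add 9: [6, 9] len 2
add 9 (repeat 9, move left end past it): [9] len 1
add 9 (repeat 9, move left end past it): [9] len 1
add 11: [9, 11] len 2
add 7: [9, 11, 7] len 3
add 7 (repeat 7, move left end past it): [7] len 1
add 7 (repeat 7, move left end past it): [7] len 1
Longest all-distinct length: 4.

4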